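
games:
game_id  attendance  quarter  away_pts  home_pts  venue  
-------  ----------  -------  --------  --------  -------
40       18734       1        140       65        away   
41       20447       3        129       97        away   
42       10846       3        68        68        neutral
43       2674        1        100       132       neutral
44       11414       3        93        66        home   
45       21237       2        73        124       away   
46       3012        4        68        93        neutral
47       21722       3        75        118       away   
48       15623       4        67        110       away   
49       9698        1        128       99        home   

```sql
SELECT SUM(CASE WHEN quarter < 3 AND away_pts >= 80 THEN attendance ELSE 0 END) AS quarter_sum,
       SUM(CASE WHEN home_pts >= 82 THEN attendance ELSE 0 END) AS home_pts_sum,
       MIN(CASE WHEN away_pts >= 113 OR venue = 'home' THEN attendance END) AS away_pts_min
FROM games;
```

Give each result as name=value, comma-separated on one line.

[quarter_sum: quarter < 3 AND away_pts >= 80]
game_id=40: ✓ → 18734
game_id=41: ✗
game_id=42: ✗
game_id=43: ✓ → 2674
game_id=44: ✗
game_id=45: ✗
game_id=46: ✗
game_id=47: ✗
game_id=48: ✗
game_id=49: ✓ → 9698
quarter_sum = 18734 + 2674 + 9698 = 31106
—
[home_pts_sum: home_pts >= 82]
game_id=40: ✗
game_id=41: ✓ → 20447
game_id=42: ✗
game_id=43: ✓ → 2674
game_id=44: ✗
game_id=45: ✓ → 21237
game_id=46: ✓ → 3012
game_id=47: ✓ → 21722
game_id=48: ✓ → 15623
game_id=49: ✓ → 9698
home_pts_sum = 20447 + 2674 + 21237 + 3012 + 21722 + 15623 + 9698 = 94413
—
[away_pts_min: away_pts >= 113 OR venue = 'home']
game_id=40: ✓ → 18734
game_id=41: ✓ → 20447
game_id=42: ✗
game_id=43: ✗
game_id=44: ✓ → 11414
game_id=45: ✗
game_id=46: ✗
game_id=47: ✗
game_id=48: ✗
game_id=49: ✓ → 9698
away_pts_min = MIN(18734, 20447, 11414, 9698) = 9698

quarter_sum=31106, home_pts_sum=94413, away_pts_min=9698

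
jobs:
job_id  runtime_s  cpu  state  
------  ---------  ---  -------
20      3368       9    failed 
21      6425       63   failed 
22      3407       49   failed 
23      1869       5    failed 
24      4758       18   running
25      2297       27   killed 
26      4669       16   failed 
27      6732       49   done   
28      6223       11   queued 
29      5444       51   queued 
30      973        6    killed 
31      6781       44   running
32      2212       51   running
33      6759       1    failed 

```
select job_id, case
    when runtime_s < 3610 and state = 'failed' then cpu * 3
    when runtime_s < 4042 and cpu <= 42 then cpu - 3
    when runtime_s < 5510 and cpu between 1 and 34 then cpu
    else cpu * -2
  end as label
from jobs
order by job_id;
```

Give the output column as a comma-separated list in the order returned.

job_id=20: runtime_s < 3610 and state = 'failed' → 27
job_id=21: ELSE → -126
job_id=22: runtime_s < 3610 and state = 'failed' → 147
job_id=23: runtime_s < 3610 and state = 'failed' → 15
job_id=24: runtime_s < 5510 and cpu between 1 and 34 → 18
job_id=25: runtime_s < 4042 and cpu <= 42 → 24
job_id=26: runtime_s < 5510 and cpu between 1 and 34 → 16
job_id=27: ELSE → -98
job_id=28: ELSE → -22
job_id=29: ELSE → -102
job_id=30: runtime_s < 4042 and cpu <= 42 → 3
job_id=31: ELSE → -88
job_id=32: ELSE → -102
job_id=33: ELSE → -2

27, -126, 147, 15, 18, 24, 16, -98, -22, -102, 3, -88, -102, -2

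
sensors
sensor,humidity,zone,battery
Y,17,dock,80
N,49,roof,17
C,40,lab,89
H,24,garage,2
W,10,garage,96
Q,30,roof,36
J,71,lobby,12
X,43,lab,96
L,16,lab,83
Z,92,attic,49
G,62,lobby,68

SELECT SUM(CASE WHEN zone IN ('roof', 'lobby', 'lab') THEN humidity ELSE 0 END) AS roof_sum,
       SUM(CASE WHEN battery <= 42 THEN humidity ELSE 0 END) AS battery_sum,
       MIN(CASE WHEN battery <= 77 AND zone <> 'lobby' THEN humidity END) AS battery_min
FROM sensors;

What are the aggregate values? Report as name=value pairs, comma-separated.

roof_sum=311, battery_sum=174, battery_min=24

[roof_sum: zone IN ('roof', 'lobby', 'lab')]
sensor=Y: ✗
sensor=N: ✓ → 49
sensor=C: ✓ → 40
sensor=H: ✗
sensor=W: ✗
sensor=Q: ✓ → 30
sensor=J: ✓ → 71
sensor=X: ✓ → 43
sensor=L: ✓ → 16
sensor=Z: ✗
sensor=G: ✓ → 62
roof_sum = 49 + 40 + 30 + 71 + 43 + 16 + 62 = 311
—
[battery_sum: battery <= 42]
sensor=Y: ✗
sensor=N: ✓ → 49
sensor=C: ✗
sensor=H: ✓ → 24
sensor=W: ✗
sensor=Q: ✓ → 30
sensor=J: ✓ → 71
sensor=X: ✗
sensor=L: ✗
sensor=Z: ✗
sensor=G: ✗
battery_sum = 49 + 24 + 30 + 71 = 174
—
[battery_min: battery <= 77 AND zone <> 'lobby']
sensor=Y: ✗
sensor=N: ✓ → 49
sensor=C: ✗
sensor=H: ✓ → 24
sensor=W: ✗
sensor=Q: ✓ → 30
sensor=J: ✗
sensor=X: ✗
sensor=L: ✗
sensor=Z: ✓ → 92
sensor=G: ✗
battery_min = MIN(49, 24, 30, 92) = 24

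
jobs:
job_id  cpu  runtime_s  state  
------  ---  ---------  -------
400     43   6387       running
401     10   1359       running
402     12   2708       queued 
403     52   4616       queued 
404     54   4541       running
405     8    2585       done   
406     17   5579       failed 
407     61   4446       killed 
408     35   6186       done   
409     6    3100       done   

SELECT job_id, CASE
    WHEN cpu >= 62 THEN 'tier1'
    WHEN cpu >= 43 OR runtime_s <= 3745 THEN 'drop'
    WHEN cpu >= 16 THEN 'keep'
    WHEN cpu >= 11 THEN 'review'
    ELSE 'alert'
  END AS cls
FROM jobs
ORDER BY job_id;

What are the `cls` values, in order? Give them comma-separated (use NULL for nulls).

drop, drop, drop, drop, drop, drop, keep, drop, keep, drop

job_id=400: cpu >= 43 OR runtime_s <= 3745 → drop
job_id=401: cpu >= 43 OR runtime_s <= 3745 → drop
job_id=402: cpu >= 43 OR runtime_s <= 3745 → drop
job_id=403: cpu >= 43 OR runtime_s <= 3745 → drop
job_id=404: cpu >= 43 OR runtime_s <= 3745 → drop
job_id=405: cpu >= 43 OR runtime_s <= 3745 → drop
job_id=406: cpu >= 16 → keep
job_id=407: cpu >= 43 OR runtime_s <= 3745 → drop
job_id=408: cpu >= 16 → keep
job_id=409: cpu >= 43 OR runtime_s <= 3745 → drop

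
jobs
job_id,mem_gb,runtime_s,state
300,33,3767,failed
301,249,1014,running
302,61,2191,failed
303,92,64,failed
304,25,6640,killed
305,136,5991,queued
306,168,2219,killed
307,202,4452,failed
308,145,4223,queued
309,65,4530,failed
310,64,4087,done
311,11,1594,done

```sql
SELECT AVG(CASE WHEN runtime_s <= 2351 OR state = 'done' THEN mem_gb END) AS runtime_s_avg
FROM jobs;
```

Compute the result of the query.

107.5

job_id=300: ✗
job_id=301: ✓ → 249
job_id=302: ✓ → 61
job_id=303: ✓ → 92
job_id=304: ✗
job_id=305: ✗
job_id=306: ✓ → 168
job_id=307: ✗
job_id=308: ✗
job_id=309: ✗
job_id=310: ✓ → 64
job_id=311: ✓ → 11
runtime_s_avg = (249 + 61 + 92 + 168 + 64 + 11) / 6 = 107.5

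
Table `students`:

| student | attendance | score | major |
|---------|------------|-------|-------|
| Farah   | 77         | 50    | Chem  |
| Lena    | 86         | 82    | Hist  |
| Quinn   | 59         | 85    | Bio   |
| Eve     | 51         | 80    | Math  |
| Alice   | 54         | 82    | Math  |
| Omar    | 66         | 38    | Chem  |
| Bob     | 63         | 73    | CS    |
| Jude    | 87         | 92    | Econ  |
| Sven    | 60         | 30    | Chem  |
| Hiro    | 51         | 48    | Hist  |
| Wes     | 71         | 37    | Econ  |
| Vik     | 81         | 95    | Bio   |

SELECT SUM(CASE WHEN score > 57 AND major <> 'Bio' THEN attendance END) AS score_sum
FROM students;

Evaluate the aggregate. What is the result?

student=Farah: ✗
student=Lena: ✓ → 86
student=Quinn: ✗
student=Eve: ✓ → 51
student=Alice: ✓ → 54
student=Omar: ✗
student=Bob: ✓ → 63
student=Jude: ✓ → 87
student=Sven: ✗
student=Hiro: ✗
student=Wes: ✗
student=Vik: ✗
score_sum = 86 + 51 + 54 + 63 + 87 = 341

341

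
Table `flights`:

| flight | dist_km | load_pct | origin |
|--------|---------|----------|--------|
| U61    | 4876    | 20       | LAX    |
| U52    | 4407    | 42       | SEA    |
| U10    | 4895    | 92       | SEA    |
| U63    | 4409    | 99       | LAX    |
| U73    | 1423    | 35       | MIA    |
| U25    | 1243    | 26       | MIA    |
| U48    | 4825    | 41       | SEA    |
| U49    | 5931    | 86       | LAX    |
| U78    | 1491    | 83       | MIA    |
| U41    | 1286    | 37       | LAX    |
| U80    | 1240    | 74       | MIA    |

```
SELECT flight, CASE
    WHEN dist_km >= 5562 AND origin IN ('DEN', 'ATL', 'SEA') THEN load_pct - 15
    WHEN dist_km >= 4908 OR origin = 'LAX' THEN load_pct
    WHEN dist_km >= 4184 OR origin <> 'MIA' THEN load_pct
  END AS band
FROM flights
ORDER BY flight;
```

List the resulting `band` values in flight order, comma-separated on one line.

flight=U10: dist_km >= 4184 OR origin <> 'MIA' → 92
flight=U25: (no match → NULL) → NULL
flight=U41: dist_km >= 4908 OR origin = 'LAX' → 37
flight=U48: dist_km >= 4184 OR origin <> 'MIA' → 41
flight=U49: dist_km >= 4908 OR origin = 'LAX' → 86
flight=U52: dist_km >= 4184 OR origin <> 'MIA' → 42
flight=U61: dist_km >= 4908 OR origin = 'LAX' → 20
flight=U63: dist_km >= 4908 OR origin = 'LAX' → 99
flight=U73: (no match → NULL) → NULL
flight=U78: (no match → NULL) → NULL
flight=U80: (no match → NULL) → NULL

92, NULL, 37, 41, 86, 42, 20, 99, NULL, NULL, NULL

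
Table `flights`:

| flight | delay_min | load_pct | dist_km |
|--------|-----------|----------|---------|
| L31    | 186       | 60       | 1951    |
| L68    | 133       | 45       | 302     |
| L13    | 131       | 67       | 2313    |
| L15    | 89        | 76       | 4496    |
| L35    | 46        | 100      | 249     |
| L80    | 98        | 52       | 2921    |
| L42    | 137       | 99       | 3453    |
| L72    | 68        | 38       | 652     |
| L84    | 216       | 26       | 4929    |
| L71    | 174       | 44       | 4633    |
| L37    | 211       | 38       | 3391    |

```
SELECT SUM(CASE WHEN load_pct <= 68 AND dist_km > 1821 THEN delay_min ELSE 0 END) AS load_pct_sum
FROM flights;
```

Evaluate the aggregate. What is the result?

flight=L31: ✓ → 186
flight=L68: ✗
flight=L13: ✓ → 131
flight=L15: ✗
flight=L35: ✗
flight=L80: ✓ → 98
flight=L42: ✗
flight=L72: ✗
flight=L84: ✓ → 216
flight=L71: ✓ → 174
flight=L37: ✓ → 211
load_pct_sum = 186 + 131 + 98 + 216 + 174 + 211 = 1016

1016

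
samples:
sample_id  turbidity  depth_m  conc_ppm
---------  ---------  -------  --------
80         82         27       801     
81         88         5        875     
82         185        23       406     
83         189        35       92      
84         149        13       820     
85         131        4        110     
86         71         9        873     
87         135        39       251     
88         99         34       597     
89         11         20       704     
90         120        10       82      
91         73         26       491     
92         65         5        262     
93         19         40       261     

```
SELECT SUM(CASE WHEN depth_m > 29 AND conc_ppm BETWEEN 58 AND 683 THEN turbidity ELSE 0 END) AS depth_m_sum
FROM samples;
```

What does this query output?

sample_id=80: ✗
sample_id=81: ✗
sample_id=82: ✗
sample_id=83: ✓ → 189
sample_id=84: ✗
sample_id=85: ✗
sample_id=86: ✗
sample_id=87: ✓ → 135
sample_id=88: ✓ → 99
sample_id=89: ✗
sample_id=90: ✗
sample_id=91: ✗
sample_id=92: ✗
sample_id=93: ✓ → 19
depth_m_sum = 189 + 135 + 99 + 19 = 442

442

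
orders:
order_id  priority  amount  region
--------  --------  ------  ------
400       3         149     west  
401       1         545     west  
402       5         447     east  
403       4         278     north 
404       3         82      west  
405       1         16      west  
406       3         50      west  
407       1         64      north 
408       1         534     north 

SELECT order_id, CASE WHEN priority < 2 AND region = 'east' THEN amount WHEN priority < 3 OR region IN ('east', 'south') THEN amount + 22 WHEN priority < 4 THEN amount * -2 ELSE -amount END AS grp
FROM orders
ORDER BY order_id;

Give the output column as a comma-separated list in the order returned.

order_id=400: priority < 4 → -298
order_id=401: priority < 3 OR region IN ('east', 'south') → 567
order_id=402: priority < 3 OR region IN ('east', 'south') → 469
order_id=403: ELSE → -278
order_id=404: priority < 4 → -164
order_id=405: priority < 3 OR region IN ('east', 'south') → 38
order_id=406: priority < 4 → -100
order_id=407: priority < 3 OR region IN ('east', 'south') → 86
order_id=408: priority < 3 OR region IN ('east', 'south') → 556

-298, 567, 469, -278, -164, 38, -100, 86, 556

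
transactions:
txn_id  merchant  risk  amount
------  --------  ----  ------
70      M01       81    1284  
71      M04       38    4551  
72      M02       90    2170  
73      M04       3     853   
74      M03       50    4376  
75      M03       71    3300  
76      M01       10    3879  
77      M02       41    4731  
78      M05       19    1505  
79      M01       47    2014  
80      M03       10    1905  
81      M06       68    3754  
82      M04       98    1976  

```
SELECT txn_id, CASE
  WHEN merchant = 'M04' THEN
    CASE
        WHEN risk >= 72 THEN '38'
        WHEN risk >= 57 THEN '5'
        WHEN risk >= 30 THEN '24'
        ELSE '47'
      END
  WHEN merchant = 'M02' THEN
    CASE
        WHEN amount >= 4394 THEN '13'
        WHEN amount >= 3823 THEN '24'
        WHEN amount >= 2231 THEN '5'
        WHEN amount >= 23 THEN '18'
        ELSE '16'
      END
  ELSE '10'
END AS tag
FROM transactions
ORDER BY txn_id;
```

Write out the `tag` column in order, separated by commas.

txn_id=70: merchant='M01' → outer ELSE → 10
txn_id=71: merchant='M04' → inner[risk >= 30] → 24
txn_id=72: merchant='M02' → inner[amount >= 23] → 18
txn_id=73: merchant='M04' → inner[ELSE] → 47
txn_id=74: merchant='M03' → outer ELSE → 10
txn_id=75: merchant='M03' → outer ELSE → 10
txn_id=76: merchant='M01' → outer ELSE → 10
txn_id=77: merchant='M02' → inner[amount >= 4394] → 13
txn_id=78: merchant='M05' → outer ELSE → 10
txn_id=79: merchant='M01' → outer ELSE → 10
txn_id=80: merchant='M03' → outer ELSE → 10
txn_id=81: merchant='M06' → outer ELSE → 10
txn_id=82: merchant='M04' → inner[risk >= 72] → 38

10, 24, 18, 47, 10, 10, 10, 13, 10, 10, 10, 10, 38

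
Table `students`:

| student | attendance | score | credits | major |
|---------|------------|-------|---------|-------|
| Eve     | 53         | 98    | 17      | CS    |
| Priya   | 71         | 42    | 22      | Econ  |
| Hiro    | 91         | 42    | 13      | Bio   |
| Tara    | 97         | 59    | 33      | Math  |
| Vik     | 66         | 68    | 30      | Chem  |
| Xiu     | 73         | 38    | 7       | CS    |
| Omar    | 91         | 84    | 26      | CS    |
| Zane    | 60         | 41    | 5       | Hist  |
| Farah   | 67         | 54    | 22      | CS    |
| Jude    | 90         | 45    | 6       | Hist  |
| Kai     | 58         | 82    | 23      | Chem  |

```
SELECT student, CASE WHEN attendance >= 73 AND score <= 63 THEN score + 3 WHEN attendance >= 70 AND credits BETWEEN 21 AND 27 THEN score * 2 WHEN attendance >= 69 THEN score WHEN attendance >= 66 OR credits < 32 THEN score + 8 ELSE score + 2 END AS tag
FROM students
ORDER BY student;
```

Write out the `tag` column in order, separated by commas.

student=Eve: attendance >= 66 OR credits < 32 → 106
student=Farah: attendance >= 66 OR credits < 32 → 62
student=Hiro: attendance >= 73 AND score <= 63 → 45
student=Jude: attendance >= 73 AND score <= 63 → 48
student=Kai: attendance >= 66 OR credits < 32 → 90
student=Omar: attendance >= 70 AND credits BETWEEN 21 AND 27 → 168
student=Priya: attendance >= 70 AND credits BETWEEN 21 AND 27 → 84
student=Tara: attendance >= 73 AND score <= 63 → 62
student=Vik: attendance >= 66 OR credits < 32 → 76
student=Xiu: attendance >= 73 AND score <= 63 → 41
student=Zane: attendance >= 66 OR credits < 32 → 49

106, 62, 45, 48, 90, 168, 84, 62, 76, 41, 49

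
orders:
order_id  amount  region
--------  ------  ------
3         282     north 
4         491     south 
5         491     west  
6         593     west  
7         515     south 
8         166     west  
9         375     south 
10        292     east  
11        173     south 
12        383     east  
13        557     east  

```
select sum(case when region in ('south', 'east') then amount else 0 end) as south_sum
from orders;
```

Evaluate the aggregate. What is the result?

order_id=3: ✗
order_id=4: ✓ → 491
order_id=5: ✗
order_id=6: ✗
order_id=7: ✓ → 515
order_id=8: ✗
order_id=9: ✓ → 375
order_id=10: ✓ → 292
order_id=11: ✓ → 173
order_id=12: ✓ → 383
order_id=13: ✓ → 557
south_sum = 491 + 515 + 375 + 292 + 173 + 383 + 557 = 2786

2786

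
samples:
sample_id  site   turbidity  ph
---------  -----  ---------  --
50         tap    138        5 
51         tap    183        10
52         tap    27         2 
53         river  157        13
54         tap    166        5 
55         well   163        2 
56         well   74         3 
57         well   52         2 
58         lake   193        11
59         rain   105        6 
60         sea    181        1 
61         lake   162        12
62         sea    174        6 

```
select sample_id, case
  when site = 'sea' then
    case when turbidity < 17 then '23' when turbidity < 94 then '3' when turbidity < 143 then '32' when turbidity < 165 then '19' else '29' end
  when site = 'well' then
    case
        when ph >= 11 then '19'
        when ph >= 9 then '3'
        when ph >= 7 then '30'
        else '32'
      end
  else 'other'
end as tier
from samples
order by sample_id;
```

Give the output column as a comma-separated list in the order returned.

other, other, other, other, other, 32, 32, 32, other, other, 29, other, 29

sample_id=50: site='tap' → outer ELSE → other
sample_id=51: site='tap' → outer ELSE → other
sample_id=52: site='tap' → outer ELSE → other
sample_id=53: site='river' → outer ELSE → other
sample_id=54: site='tap' → outer ELSE → other
sample_id=55: site='well' → inner[ELSE] → 32
sample_id=56: site='well' → inner[ELSE] → 32
sample_id=57: site='well' → inner[ELSE] → 32
sample_id=58: site='lake' → outer ELSE → other
sample_id=59: site='rain' → outer ELSE → other
sample_id=60: site='sea' → inner[ELSE] → 29
sample_id=61: site='lake' → outer ELSE → other
sample_id=62: site='sea' → inner[ELSE] → 29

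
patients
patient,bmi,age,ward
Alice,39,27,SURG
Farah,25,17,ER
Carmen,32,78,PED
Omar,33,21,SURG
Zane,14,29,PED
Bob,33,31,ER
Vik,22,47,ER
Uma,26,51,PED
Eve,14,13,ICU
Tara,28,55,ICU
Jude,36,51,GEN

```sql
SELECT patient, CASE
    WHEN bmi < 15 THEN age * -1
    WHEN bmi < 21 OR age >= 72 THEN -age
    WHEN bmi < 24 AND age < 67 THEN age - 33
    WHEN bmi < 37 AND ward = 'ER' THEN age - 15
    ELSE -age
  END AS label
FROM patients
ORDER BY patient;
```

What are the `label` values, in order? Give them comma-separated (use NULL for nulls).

-27, 16, -78, -13, 2, -51, -21, -55, -51, 14, -29

patient=Alice: ELSE → -27
patient=Bob: bmi < 37 AND ward = 'ER' → 16
patient=Carmen: bmi < 21 OR age >= 72 → -78
patient=Eve: bmi < 15 → -13
patient=Farah: bmi < 37 AND ward = 'ER' → 2
patient=Jude: ELSE → -51
patient=Omar: ELSE → -21
patient=Tara: ELSE → -55
patient=Uma: ELSE → -51
patient=Vik: bmi < 24 AND age < 67 → 14
patient=Zane: bmi < 15 → -29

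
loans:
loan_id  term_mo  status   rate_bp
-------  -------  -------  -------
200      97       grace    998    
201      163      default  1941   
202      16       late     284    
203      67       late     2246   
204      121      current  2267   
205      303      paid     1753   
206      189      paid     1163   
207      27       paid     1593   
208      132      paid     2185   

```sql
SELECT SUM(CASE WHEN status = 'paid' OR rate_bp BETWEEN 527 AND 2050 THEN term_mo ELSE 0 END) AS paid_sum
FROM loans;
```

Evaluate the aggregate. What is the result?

911

loan_id=200: ✓ → 97
loan_id=201: ✓ → 163
loan_id=202: ✗
loan_id=203: ✗
loan_id=204: ✗
loan_id=205: ✓ → 303
loan_id=206: ✓ → 189
loan_id=207: ✓ → 27
loan_id=208: ✓ → 132
paid_sum = 97 + 163 + 303 + 189 + 27 + 132 = 911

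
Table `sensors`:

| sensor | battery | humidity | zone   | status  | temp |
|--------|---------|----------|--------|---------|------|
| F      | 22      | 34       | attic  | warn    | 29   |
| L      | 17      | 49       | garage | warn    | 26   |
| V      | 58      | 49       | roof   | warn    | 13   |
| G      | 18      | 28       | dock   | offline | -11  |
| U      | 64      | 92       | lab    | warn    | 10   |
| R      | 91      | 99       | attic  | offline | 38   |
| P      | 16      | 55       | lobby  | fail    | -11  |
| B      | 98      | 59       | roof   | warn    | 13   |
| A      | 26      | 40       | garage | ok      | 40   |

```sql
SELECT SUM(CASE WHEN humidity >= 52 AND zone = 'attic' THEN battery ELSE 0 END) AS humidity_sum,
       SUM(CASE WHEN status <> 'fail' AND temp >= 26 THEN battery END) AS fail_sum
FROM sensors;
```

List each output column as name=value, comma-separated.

humidity_sum=91, fail_sum=156

[humidity_sum: humidity >= 52 AND zone = 'attic']
sensor=F: ✗
sensor=L: ✗
sensor=V: ✗
sensor=G: ✗
sensor=U: ✗
sensor=R: ✓ → 91
sensor=P: ✗
sensor=B: ✗
sensor=A: ✗
humidity_sum = 91
—
[fail_sum: status <> 'fail' AND temp >= 26]
sensor=F: ✓ → 22
sensor=L: ✓ → 17
sensor=V: ✗
sensor=G: ✗
sensor=U: ✗
sensor=R: ✓ → 91
sensor=P: ✗
sensor=B: ✗
sensor=A: ✓ → 26
fail_sum = 22 + 17 + 91 + 26 = 156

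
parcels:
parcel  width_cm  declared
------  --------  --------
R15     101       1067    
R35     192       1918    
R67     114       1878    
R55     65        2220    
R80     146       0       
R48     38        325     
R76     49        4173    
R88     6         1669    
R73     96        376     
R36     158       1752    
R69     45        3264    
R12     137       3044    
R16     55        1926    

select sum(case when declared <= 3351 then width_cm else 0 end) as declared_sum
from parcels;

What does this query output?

parcel=R15: ✓ → 101
parcel=R35: ✓ → 192
parcel=R67: ✓ → 114
parcel=R55: ✓ → 65
parcel=R80: ✓ → 146
parcel=R48: ✓ → 38
parcel=R76: ✗
parcel=R88: ✓ → 6
parcel=R73: ✓ → 96
parcel=R36: ✓ → 158
parcel=R69: ✓ → 45
parcel=R12: ✓ → 137
parcel=R16: ✓ → 55
declared_sum = 101 + 192 + 114 + 65 + 146 + 38 + 6 + 96 + 158 + 45 + 137 + 55 = 1153

1153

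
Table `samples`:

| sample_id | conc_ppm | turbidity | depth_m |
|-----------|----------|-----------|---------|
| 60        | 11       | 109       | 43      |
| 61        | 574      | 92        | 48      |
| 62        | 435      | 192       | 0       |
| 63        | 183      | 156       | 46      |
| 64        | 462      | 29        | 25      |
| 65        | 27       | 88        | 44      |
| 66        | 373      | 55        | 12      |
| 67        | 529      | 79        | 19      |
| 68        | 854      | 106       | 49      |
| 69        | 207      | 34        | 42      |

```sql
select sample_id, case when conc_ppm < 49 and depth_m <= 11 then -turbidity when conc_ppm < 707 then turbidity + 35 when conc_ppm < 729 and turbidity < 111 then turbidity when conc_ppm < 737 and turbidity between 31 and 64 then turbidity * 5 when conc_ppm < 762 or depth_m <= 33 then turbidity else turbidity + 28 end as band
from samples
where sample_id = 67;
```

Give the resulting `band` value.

114

sample_id = 67: conc_ppm=529, turbidity=79, depth_m=19.
conc_ppm < 49 and depth_m <= 11 → false
conc_ppm < 707 → true → 114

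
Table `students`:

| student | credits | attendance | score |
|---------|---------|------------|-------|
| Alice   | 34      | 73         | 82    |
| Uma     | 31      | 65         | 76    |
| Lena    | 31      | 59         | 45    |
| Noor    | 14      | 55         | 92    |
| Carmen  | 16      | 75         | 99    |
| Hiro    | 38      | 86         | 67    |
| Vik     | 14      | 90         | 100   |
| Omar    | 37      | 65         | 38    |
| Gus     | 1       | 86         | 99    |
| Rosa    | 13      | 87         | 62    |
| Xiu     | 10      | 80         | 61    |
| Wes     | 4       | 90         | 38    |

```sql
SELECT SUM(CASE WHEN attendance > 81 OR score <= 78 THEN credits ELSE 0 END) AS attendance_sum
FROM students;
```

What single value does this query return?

student=Alice: ✗
student=Uma: ✓ → 31
student=Lena: ✓ → 31
student=Noor: ✗
student=Carmen: ✗
student=Hiro: ✓ → 38
student=Vik: ✓ → 14
student=Omar: ✓ → 37
student=Gus: ✓ → 1
student=Rosa: ✓ → 13
student=Xiu: ✓ → 10
student=Wes: ✓ → 4
attendance_sum = 31 + 31 + 38 + 14 + 37 + 1 + 13 + 10 + 4 = 179

179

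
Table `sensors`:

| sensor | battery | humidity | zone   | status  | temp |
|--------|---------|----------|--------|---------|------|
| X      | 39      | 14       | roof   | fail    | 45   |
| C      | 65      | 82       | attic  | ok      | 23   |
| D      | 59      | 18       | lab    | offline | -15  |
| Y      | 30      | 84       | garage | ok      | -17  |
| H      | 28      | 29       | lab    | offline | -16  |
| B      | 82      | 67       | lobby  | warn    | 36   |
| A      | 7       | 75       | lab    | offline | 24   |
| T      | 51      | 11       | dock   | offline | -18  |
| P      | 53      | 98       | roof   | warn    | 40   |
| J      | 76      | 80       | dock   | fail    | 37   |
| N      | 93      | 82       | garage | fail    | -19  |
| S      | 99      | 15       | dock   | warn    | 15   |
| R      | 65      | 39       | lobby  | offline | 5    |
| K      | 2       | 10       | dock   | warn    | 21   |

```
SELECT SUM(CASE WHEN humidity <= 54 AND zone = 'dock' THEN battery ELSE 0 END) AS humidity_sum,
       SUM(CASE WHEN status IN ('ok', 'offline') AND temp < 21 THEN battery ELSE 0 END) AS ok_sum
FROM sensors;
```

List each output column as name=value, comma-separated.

[humidity_sum: humidity <= 54 AND zone = 'dock']
sensor=X: ✗
sensor=C: ✗
sensor=D: ✗
sensor=Y: ✗
sensor=H: ✗
sensor=B: ✗
sensor=A: ✗
sensor=T: ✓ → 51
sensor=P: ✗
sensor=J: ✗
sensor=N: ✗
sensor=S: ✓ → 99
sensor=R: ✗
sensor=K: ✓ → 2
humidity_sum = 51 + 99 + 2 = 152
—
[ok_sum: status IN ('ok', 'offline') AND temp < 21]
sensor=X: ✗
sensor=C: ✗
sensor=D: ✓ → 59
sensor=Y: ✓ → 30
sensor=H: ✓ → 28
sensor=B: ✗
sensor=A: ✗
sensor=T: ✓ → 51
sensor=P: ✗
sensor=J: ✗
sensor=N: ✗
sensor=S: ✗
sensor=R: ✓ → 65
sensor=K: ✗
ok_sum = 59 + 30 + 28 + 51 + 65 = 233

humidity_sum=152, ok_sum=233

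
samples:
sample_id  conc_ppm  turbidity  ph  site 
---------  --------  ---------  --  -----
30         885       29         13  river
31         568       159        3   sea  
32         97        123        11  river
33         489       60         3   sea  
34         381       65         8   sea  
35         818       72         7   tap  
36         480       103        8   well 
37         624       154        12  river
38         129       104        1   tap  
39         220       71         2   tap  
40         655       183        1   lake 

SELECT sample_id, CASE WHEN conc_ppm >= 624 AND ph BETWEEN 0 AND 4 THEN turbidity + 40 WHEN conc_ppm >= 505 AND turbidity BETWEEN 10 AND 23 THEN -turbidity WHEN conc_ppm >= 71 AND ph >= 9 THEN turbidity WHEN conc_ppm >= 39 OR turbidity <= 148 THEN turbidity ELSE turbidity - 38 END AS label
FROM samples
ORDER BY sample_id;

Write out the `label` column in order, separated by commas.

sample_id=30: conc_ppm >= 71 AND ph >= 9 → 29
sample_id=31: conc_ppm >= 39 OR turbidity <= 148 → 159
sample_id=32: conc_ppm >= 71 AND ph >= 9 → 123
sample_id=33: conc_ppm >= 39 OR turbidity <= 148 → 60
sample_id=34: conc_ppm >= 39 OR turbidity <= 148 → 65
sample_id=35: conc_ppm >= 39 OR turbidity <= 148 → 72
sample_id=36: conc_ppm >= 39 OR turbidity <= 148 → 103
sample_id=37: conc_ppm >= 71 AND ph >= 9 → 154
sample_id=38: conc_ppm >= 39 OR turbidity <= 148 → 104
sample_id=39: conc_ppm >= 39 OR turbidity <= 148 → 71
sample_id=40: conc_ppm >= 624 AND ph BETWEEN 0 AND 4 → 223

29, 159, 123, 60, 65, 72, 103, 154, 104, 71, 223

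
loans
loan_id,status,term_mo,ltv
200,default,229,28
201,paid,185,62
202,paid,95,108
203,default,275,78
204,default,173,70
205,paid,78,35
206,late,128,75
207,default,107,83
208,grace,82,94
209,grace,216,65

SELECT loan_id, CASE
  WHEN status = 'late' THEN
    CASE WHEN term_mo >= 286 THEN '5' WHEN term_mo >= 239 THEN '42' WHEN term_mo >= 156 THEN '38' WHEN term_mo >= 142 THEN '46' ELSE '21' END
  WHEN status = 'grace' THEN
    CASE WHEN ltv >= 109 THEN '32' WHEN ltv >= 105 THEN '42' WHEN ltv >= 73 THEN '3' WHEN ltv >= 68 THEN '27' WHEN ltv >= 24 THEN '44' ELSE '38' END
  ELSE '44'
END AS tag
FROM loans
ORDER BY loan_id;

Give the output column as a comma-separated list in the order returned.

loan_id=200: status='default' → outer ELSE → 44
loan_id=201: status='paid' → outer ELSE → 44
loan_id=202: status='paid' → outer ELSE → 44
loan_id=203: status='default' → outer ELSE → 44
loan_id=204: status='default' → outer ELSE → 44
loan_id=205: status='paid' → outer ELSE → 44
loan_id=206: status='late' → inner[ELSE] → 21
loan_id=207: status='default' → outer ELSE → 44
loan_id=208: status='grace' → inner[ltv >= 73] → 3
loan_id=209: status='grace' → inner[ltv >= 24] → 44

44, 44, 44, 44, 44, 44, 21, 44, 3, 44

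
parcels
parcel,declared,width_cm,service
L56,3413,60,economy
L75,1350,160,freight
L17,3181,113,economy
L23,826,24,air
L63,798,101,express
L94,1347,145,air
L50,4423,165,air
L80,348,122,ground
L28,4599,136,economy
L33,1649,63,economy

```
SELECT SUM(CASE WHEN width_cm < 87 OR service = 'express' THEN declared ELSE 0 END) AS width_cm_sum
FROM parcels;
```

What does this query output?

parcel=L56: ✓ → 3413
parcel=L75: ✗
parcel=L17: ✗
parcel=L23: ✓ → 826
parcel=L63: ✓ → 798
parcel=L94: ✗
parcel=L50: ✗
parcel=L80: ✗
parcel=L28: ✗
parcel=L33: ✓ → 1649
width_cm_sum = 3413 + 826 + 798 + 1649 = 6686

6686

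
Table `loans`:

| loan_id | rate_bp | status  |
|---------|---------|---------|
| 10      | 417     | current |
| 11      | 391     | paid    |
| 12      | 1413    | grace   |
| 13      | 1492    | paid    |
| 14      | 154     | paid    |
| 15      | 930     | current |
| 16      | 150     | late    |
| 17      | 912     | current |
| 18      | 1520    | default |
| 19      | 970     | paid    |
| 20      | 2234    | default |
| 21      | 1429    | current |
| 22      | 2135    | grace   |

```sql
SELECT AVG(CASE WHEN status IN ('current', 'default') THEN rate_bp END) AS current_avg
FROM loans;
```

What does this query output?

1240.3333333333

loan_id=10: ✓ → 417
loan_id=11: ✗
loan_id=12: ✗
loan_id=13: ✗
loan_id=14: ✗
loan_id=15: ✓ → 930
loan_id=16: ✗
loan_id=17: ✓ → 912
loan_id=18: ✓ → 1520
loan_id=19: ✗
loan_id=20: ✓ → 2234
loan_id=21: ✓ → 1429
loan_id=22: ✗
current_avg = (417 + 930 + 912 + 1520 + 2234 + 1429) / 6 = 1240.3333333333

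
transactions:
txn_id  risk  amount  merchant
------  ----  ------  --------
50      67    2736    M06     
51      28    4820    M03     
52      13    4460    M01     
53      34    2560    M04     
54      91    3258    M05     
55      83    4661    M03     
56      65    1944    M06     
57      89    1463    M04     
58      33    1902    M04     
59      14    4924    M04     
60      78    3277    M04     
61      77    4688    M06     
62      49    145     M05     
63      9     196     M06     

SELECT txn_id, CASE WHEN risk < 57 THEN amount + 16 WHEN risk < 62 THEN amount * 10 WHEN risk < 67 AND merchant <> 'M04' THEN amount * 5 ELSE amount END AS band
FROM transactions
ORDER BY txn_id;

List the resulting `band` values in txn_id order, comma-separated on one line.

2736, 4836, 4476, 2576, 3258, 4661, 9720, 1463, 1918, 4940, 3277, 4688, 161, 212

txn_id=50: ELSE → 2736
txn_id=51: risk < 57 → 4836
txn_id=52: risk < 57 → 4476
txn_id=53: risk < 57 → 2576
txn_id=54: ELSE → 3258
txn_id=55: ELSE → 4661
txn_id=56: risk < 67 AND merchant <> 'M04' → 9720
txn_id=57: ELSE → 1463
txn_id=58: risk < 57 → 1918
txn_id=59: risk < 57 → 4940
txn_id=60: ELSE → 3277
txn_id=61: ELSE → 4688
txn_id=62: risk < 57 → 161
txn_id=63: risk < 57 → 212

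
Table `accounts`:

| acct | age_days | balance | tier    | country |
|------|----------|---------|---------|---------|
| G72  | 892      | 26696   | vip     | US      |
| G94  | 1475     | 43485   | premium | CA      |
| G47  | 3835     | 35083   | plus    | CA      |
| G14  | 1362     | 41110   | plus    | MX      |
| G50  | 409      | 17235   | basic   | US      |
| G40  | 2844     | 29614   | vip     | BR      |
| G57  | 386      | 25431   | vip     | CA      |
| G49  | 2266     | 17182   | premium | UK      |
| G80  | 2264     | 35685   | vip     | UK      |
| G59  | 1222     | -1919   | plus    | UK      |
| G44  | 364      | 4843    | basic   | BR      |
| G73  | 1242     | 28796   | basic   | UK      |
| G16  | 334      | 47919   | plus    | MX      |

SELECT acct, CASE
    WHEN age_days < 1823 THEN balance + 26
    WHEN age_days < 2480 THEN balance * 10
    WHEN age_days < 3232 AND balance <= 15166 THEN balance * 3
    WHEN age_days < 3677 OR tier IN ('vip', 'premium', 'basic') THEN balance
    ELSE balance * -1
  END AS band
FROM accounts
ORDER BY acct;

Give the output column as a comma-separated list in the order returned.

41136, 47945, 29614, 4869, -35083, 171820, 17261, 25457, -1893, 26722, 28822, 356850, 43511

acct=G14: age_days < 1823 → 41136
acct=G16: age_days < 1823 → 47945
acct=G40: age_days < 3677 OR tier IN ('vip', 'premium', 'basic') → 29614
acct=G44: age_days < 1823 → 4869
acct=G47: ELSE → -35083
acct=G49: age_days < 2480 → 171820
acct=G50: age_days < 1823 → 17261
acct=G57: age_days < 1823 → 25457
acct=G59: age_days < 1823 → -1893
acct=G72: age_days < 1823 → 26722
acct=G73: age_days < 1823 → 28822
acct=G80: age_days < 2480 → 356850
acct=G94: age_days < 1823 → 43511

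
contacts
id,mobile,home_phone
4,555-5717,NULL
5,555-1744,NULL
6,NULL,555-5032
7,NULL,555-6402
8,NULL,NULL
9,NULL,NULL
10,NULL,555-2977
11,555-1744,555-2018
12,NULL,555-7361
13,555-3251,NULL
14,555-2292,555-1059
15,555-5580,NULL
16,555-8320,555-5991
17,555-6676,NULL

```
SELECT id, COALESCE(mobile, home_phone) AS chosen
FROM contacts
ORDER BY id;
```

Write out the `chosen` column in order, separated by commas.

555-5717, 555-1744, 555-5032, 555-6402, NULL, NULL, 555-2977, 555-1744, 555-7361, 555-3251, 555-2292, 555-5580, 555-8320, 555-6676

id=4: mobile=555-5717 → 555-5717
id=5: mobile=555-1744 → 555-1744
id=6: mobile=NULL, home_phone=555-5032 → 555-5032
id=7: mobile=NULL, home_phone=555-6402 → 555-6402
id=8: mobile=NULL, home_phone=NULL (all NULL) → NULL
id=9: mobile=NULL, home_phone=NULL (all NULL) → NULL
id=10: mobile=NULL, home_phone=555-2977 → 555-2977
id=11: mobile=555-1744 → 555-1744
id=12: mobile=NULL, home_phone=555-7361 → 555-7361
id=13: mobile=555-3251 → 555-3251
id=14: mobile=555-2292 → 555-2292
id=15: mobile=555-5580 → 555-5580
id=16: mobile=555-8320 → 555-8320
id=17: mobile=555-6676 → 555-6676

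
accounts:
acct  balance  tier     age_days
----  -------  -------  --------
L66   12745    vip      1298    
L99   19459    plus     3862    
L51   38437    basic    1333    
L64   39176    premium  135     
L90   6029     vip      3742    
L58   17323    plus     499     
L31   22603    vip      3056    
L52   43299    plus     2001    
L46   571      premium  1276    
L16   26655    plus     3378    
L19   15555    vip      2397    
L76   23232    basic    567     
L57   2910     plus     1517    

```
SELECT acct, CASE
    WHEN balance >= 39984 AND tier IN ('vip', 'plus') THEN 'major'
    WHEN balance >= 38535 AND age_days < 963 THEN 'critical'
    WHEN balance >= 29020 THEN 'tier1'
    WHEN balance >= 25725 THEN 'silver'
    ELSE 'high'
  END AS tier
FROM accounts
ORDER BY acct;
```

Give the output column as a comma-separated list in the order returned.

silver, high, high, high, tier1, major, high, high, critical, high, high, high, high

acct=L16: balance >= 25725 → silver
acct=L19: ELSE → high
acct=L31: ELSE → high
acct=L46: ELSE → high
acct=L51: balance >= 29020 → tier1
acct=L52: balance >= 39984 AND tier IN ('vip', 'plus') → major
acct=L57: ELSE → high
acct=L58: ELSE → high
acct=L64: balance >= 38535 AND age_days < 963 → critical
acct=L66: ELSE → high
acct=L76: ELSE → high
acct=L90: ELSE → high
acct=L99: ELSE → high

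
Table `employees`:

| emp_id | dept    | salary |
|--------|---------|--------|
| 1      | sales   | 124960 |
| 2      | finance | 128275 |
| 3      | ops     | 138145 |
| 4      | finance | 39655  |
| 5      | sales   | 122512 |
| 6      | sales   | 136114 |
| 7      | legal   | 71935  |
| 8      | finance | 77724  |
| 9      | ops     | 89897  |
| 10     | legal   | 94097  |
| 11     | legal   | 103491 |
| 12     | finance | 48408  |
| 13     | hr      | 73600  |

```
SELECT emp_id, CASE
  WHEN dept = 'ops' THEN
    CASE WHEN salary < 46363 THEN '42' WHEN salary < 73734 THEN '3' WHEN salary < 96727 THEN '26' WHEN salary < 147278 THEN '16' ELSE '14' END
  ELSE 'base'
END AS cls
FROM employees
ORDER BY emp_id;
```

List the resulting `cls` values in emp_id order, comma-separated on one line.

base, base, 16, base, base, base, base, base, 26, base, base, base, base

emp_id=1: dept='sales' → outer ELSE → base
emp_id=2: dept='finance' → outer ELSE → base
emp_id=3: dept='ops' → inner[salary < 147278] → 16
emp_id=4: dept='finance' → outer ELSE → base
emp_id=5: dept='sales' → outer ELSE → base
emp_id=6: dept='sales' → outer ELSE → base
emp_id=7: dept='legal' → outer ELSE → base
emp_id=8: dept='finance' → outer ELSE → base
emp_id=9: dept='ops' → inner[salary < 96727] → 26
emp_id=10: dept='legal' → outer ELSE → base
emp_id=11: dept='legal' → outer ELSE → base
emp_id=12: dept='finance' → outer ELSE → base
emp_id=13: dept='hr' → outer ELSE → base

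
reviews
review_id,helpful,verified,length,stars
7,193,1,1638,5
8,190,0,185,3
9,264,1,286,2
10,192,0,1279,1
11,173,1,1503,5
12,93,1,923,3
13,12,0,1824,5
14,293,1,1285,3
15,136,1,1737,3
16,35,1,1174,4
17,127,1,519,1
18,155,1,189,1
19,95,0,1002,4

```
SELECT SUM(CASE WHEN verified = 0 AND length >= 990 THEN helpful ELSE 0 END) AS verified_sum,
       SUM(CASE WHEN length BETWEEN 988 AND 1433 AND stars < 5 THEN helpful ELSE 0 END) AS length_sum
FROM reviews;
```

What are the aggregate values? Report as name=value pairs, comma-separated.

verified_sum=299, length_sum=615

[verified_sum: verified = 0 AND length >= 990]
review_id=7: ✗
review_id=8: ✗
review_id=9: ✗
review_id=10: ✓ → 192
review_id=11: ✗
review_id=12: ✗
review_id=13: ✓ → 12
review_id=14: ✗
review_id=15: ✗
review_id=16: ✗
review_id=17: ✗
review_id=18: ✗
review_id=19: ✓ → 95
verified_sum = 192 + 12 + 95 = 299
—
[length_sum: length BETWEEN 988 AND 1433 AND stars < 5]
review_id=7: ✗
review_id=8: ✗
review_id=9: ✗
review_id=10: ✓ → 192
review_id=11: ✗
review_id=12: ✗
review_id=13: ✗
review_id=14: ✓ → 293
review_id=15: ✗
review_id=16: ✓ → 35
review_id=17: ✗
review_id=18: ✗
review_id=19: ✓ → 95
length_sum = 192 + 293 + 35 + 95 = 615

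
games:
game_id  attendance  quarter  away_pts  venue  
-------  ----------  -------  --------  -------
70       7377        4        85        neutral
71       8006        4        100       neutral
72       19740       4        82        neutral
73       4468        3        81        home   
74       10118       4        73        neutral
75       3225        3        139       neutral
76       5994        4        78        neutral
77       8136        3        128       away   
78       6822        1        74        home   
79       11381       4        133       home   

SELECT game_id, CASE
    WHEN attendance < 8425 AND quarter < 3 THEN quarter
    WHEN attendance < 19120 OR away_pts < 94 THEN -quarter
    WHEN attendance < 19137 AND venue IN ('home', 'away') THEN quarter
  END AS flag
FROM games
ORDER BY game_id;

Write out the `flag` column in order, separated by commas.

-4, -4, -4, -3, -4, -3, -4, -3, 1, -4

game_id=70: attendance < 19120 OR away_pts < 94 → -4
game_id=71: attendance < 19120 OR away_pts < 94 → -4
game_id=72: attendance < 19120 OR away_pts < 94 → -4
game_id=73: attendance < 19120 OR away_pts < 94 → -3
game_id=74: attendance < 19120 OR away_pts < 94 → -4
game_id=75: attendance < 19120 OR away_pts < 94 → -3
game_id=76: attendance < 19120 OR away_pts < 94 → -4
game_id=77: attendance < 19120 OR away_pts < 94 → -3
game_id=78: attendance < 8425 AND quarter < 3 → 1
game_id=79: attendance < 19120 OR away_pts < 94 → -4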